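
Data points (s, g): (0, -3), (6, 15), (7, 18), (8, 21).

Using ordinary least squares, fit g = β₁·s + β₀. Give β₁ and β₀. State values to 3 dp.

The normal equations are: 149·β₁ + 21·β₀ = 384;  21·β₁ + 4·β₀ = 51.
(Σs·s = 149, Σs = 21, Σ1 = 4, Σs·g = 384, Σg = 51.)
Δ = 149·4 − 21² = 155.
β₁ = (384·4 − 21·51)/155 = 3; β₀ = (149·51 − 21·384)/155 = -3.

β₁ = 3.000, β₀ = -3.000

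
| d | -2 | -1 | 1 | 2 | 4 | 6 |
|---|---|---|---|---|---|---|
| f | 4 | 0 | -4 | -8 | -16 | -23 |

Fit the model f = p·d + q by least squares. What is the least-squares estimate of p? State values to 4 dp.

With design matrix A, AᵀA = [[62, 10]; [10, 6]] and Aᵀf = [-230, -47]ᵀ.
Eliminating q: 6·(row 1) − 10·(row 2) gives 272·p = 6·(-230) − 10·(-47) = -910, so p = -455/136.
Then q = ((-47) − 10·(-455/136))/6 = -307/136.

p = -3.3456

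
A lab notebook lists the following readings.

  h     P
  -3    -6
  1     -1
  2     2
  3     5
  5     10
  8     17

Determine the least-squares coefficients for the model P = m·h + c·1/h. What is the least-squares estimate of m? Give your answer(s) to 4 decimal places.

m = 2.1643

Normal-equation sums: Σh·h = 112, Σh·1/h = 6, Σ1/h·1/h = 22001/14400.
For MᵀP: Σh·P = 222, Σ1/h·P = 187/24.
So MᵀM·[m, c]ᵀ = MᵀP: [[112, 6]; [6, 22001/14400]]·[m, c]ᵀ = [222, 187/24]ᵀ.
det = 112·(22001/14400) − 6² = 121607/900.
m = (222·(22001/14400) − 6·(187/24))/(121607/900) = 2105511/972856; c = (112·(187/24) − 6·222)/(121607/900) = -413400/121607.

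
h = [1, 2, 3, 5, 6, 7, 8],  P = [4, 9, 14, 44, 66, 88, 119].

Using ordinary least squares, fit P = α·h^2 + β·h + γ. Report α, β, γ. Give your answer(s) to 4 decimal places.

The normal equations are: 8516·α + 1232·β + 188·γ = 15570;  1232·α + 188·β + 32·γ = 2248;  188·α + 32·β + 7·γ = 344.
Inverting the 3×3 Gram matrix, [α, β, γ]ᵀ = [10897/5082, -7520/2541, 4306/847]ᵀ.

α = 2.1442, β = -2.9595, γ = 5.0838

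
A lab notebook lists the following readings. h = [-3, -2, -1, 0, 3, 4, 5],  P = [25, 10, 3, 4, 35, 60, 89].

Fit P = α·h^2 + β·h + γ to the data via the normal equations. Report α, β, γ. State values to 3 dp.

Entries of XᵀX: Σh^2·h^2 = 1060, Σh^2·h = 180, Σh^2 = 64, Σh·h = 64, Σh = 6, Σ1 = 7.
Moment sums: Σh^2·P = 3768, Σh·P = 692, ΣP = 226.
XᵀX·[α, β, γ]ᵀ = XᵀP becomes [[1060, 180, 64]; [180, 64, 6]; [64, 6, 7]]·[α, β, γ]ᵀ = [3768, 692, 226]ᵀ.
Row-reducing yields α = 8269/2688, β = 1725/896, γ = 3373/1344.

α = 3.076, β = 1.925, γ = 2.510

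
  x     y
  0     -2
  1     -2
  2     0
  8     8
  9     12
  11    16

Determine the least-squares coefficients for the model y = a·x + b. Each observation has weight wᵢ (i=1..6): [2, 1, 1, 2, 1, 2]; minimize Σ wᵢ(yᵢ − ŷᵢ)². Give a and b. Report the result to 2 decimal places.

a = 1.60, b = -2.92

MᵀWM·[a, b]ᵀ = MᵀWy reads: 456·a + 50·b = 586;  50·a + 9·b = 54.
(Σwᵢ·x·x = 456, Σwᵢ·x = 50, Σwᵢ·1 = 9, Σwᵢ·x·y = 586, Σwᵢ·y = 54.)
det = 456·9 − 50² = 1604.
a = (586·9 − 50·54)/1604 = 1287/802; b = (456·54 − 50·586)/1604 = -1169/401.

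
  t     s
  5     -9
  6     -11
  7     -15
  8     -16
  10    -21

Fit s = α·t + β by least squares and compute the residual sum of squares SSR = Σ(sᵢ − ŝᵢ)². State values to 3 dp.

SSR = 1.568

Compute the Gram sums: Σt·t = 274, Σt = 36, Σ1 = 5.
Moment sums: Σt·s = -554, Σs = -72.
So AᵀA·[α, β]ᵀ = Aᵀs: [[274, 36]; [36, 5]]·[α, β]ᵀ = [-554, -72]ᵀ.
Determinant 274·5 − 36² = 74.
α = ((-554)·5 − 36·(-72))/74 = -89/37; β = (274·(-72) − 36·(-554))/74 = 108/37.
Residuals: 4/37, 19/37, -40/37, 12/37, 5/37; SSR = 58/37.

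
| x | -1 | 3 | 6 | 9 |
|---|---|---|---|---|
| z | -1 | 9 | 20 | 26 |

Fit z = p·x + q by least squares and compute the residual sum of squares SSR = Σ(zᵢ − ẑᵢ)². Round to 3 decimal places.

SSR = 4.228

The normal equations are: 127·p + 17·q = 382;  17·p + 4·q = 54.
(Σx·x = 127, Σx = 17, Σ1 = 4, Σx·z = 382, Σz = 54.)
Determinant 127·4 − 17² = 219.
p = (382·4 − 17·54)/219 = 610/219; q = (127·54 − 17·382)/219 = 364/219.
Residuals: 9/73, -223/219, 356/219, -160/219; SSR = 926/219.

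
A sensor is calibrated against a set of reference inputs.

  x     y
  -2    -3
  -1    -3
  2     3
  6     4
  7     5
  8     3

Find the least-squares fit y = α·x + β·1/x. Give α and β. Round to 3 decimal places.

α = 0.506, β = 3.020

The normal system AᵀA·[α, β]ᵀ = Aᵀy is [[158, 6]; [6, 44137/28224]]·[α, β]ᵀ = [98, 1303/168]ᵀ.
Δ = 158·(44137/28224) − 6² = 2978791/14112.
α = (98·(44137/28224) − 6·(1303/168))/(2978791/14112) = 1506001/2978791; β = (158·(1303/168) − 6·98)/(2978791/14112) = 8995560/2978791.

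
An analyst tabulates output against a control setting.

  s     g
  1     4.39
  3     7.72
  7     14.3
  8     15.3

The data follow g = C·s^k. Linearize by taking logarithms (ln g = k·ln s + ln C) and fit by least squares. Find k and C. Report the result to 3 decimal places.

k = 0.610, C = 4.249

Let Y = ln g. Fitting Y = k·ln s + ln C by least squares:
Σln s = 5.1240, Σ(ln s)² = 9.3176, Σln g = 8.9113, Σln s·ln g = 13.0944.
Equations: 9.3176·k + 5.1240·ln C = 13.0944;  5.1240·k + 4·ln C = 8.9113.
Δ = 9.3176·4 − (5.1240)² = 11.0154; k = (13.0944·4 − 5.1240·8.9113)/11.0154 = 0.60975, ln C = (9.3176·8.9113 − 5.1240·13.0944)/11.0154 = 1.44673, so C = exp(1.44673) = 4.24919.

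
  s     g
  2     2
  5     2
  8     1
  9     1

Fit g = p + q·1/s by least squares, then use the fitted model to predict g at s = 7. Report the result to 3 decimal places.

ĝ = 1.286

Setting ∂/∂p … = 0 gives: 4·p + (337/360)·q = 6;  (337/360)·p + (41209/129600)·q = 589/360.
(Σ1 = 4, Σ1/s = 337/360, Σ1/s·1/s = 41209/129600, Σg = 6, Σ1/s·g = 589/360.)
Eliminating q: (41209/129600)·(row 1) − (337/360)·(row 2) gives (17089/43200)·p = (41209/129600)·6 − (337/360)·(589/360) = 48761/129600, so p = 48761/51267.
Then q = ((589/360) − (337/360)·(48761/51267))/(41209/129600) = 40080/17089.
At s = 7: ĝ = (48761/51267)·(1) + (40080/17089)·(1/7) = 461567/358869.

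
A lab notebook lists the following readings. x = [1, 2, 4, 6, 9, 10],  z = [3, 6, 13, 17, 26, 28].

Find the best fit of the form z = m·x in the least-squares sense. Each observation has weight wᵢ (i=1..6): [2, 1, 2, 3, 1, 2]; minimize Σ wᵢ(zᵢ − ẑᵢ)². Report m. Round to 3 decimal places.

m = 2.862

AᵀWA·[m]ᵀ = AᵀWz reads: 427·m = 1222.
Hence m = 1222 / 427 ≈ 2.86183.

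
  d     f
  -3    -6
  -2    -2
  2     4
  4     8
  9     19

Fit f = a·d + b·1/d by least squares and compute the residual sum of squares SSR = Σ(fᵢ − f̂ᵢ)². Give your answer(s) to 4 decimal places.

Normal-equation sums: Σd·d = 114, Σd·1/d = 5, Σ1/d·1/d = 889/1296.
And Σd·f = 233, Σ1/d·f = 82/9.
Determinant 114·(889/1296) − 5² = 11491/216.
a = (233·(889/1296) − 5·(82/9))/(11491/216) = 148097/68946; b = (114·(82/9) − 5·233)/(11491/216) = -27288/11491.
Residuals: -7987/22982, 38219/34473, 30727/34473, 56/34473, -1569/22982; SSR = 148169/68946.

SSR = 2.1491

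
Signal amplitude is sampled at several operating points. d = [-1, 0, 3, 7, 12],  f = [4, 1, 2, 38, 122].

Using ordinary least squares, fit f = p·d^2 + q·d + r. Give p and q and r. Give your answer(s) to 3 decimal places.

p = 1.008, q = -1.951, r = 0.662

Compute the Gram sums: Σd^2·d^2 = 23219, Σd^2·d = 2097, Σd^2 = 203, Σd·d = 203, Σd = 21, Σ1 = 5.
Moment sums: Σd^2·f = 19452, Σd·f = 1732, Σf = 167.
Normal equations: [[23219, 2097, 203]; [2097, 203, 21]; [203, 21, 5]]·[p, q, r]ᵀ = [19452, 1732, 167]ᵀ.
Solving the 3×3 system (Gaussian elimination) gives p = 215305/213564, q = -138869/71188, r = 35351/53391.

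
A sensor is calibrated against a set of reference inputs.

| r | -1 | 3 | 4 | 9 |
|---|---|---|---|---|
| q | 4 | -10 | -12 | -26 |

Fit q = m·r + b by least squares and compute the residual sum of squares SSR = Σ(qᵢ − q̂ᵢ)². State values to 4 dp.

SSR = 2.7192

Setting ∂/∂m … = 0 gives: 107·m + 15·b = -316;  15·m + 4·b = -44.
det = 107·4 − 15² = 203.
m = ((-316)·4 − 15·(-44))/203 = -604/203; b = (107·(-44) − 15·(-316))/203 = 32/203.
Residuals: 176/203, -250/203, -52/203, 18/29; SSR = 552/203.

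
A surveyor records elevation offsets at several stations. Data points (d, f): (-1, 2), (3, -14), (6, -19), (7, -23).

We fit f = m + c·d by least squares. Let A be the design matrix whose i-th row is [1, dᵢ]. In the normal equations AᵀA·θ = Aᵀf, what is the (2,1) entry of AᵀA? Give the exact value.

Row 2 ↔ basis d, column 1 ↔ basis 1, so (AᵀA)_{2,1} = Σᵢ d = (-1)·(1) + (3)·(1) + (6)·(1) + (7)·(1) = 15.

15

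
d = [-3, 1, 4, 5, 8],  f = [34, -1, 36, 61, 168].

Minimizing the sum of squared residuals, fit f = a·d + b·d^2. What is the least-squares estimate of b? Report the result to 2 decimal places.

Compute the Gram sums: Σd·d = 115, Σd·d^2 = 675, Σd^2·d^2 = 5059.
And Σd·f = 1690, Σd^2·f = 13158.
Normal equations: [[115, 675]; [675, 5059]]·[a, b]ᵀ = [1690, 13158]ᵀ.
Determinant 115·5059 − 675² = 126160.
a = (1690·5059 − 675·13158)/126160 = -16597/6308; b = (115·13158 − 675·1690)/126160 = 18621/6308.

b = 2.95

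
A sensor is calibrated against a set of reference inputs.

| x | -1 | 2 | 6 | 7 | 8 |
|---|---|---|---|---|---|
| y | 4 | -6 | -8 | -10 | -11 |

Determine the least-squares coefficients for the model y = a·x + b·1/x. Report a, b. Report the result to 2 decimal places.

a = -1.33, b = -3.41

The normal system MᵀM·[a, b]ᵀ = Mᵀy is [[154, 5]; [5, 37081/28224]]·[a, b]ᵀ = [-222, -1871/168]ᵀ.
Eliminating b: (37081/28224)·(row 1) − 5·(row 2) gives (357491/2016)·a = (37081/28224)·(-222) − 5·(-1871/168) = -370019/1568, so a = -3330171/2502437.
Then b = ((-1871/168) − 5·(-3330171/2502437))/(37081/28224) = -1219848/357491.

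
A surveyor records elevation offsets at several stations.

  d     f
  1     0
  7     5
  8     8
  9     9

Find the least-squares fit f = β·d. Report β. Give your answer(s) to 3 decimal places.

Entries of XᵀX: Σd·d = 195.
Moment sums: Σd·f = 180.
β = 180/195 = 0.923077.

β = 0.923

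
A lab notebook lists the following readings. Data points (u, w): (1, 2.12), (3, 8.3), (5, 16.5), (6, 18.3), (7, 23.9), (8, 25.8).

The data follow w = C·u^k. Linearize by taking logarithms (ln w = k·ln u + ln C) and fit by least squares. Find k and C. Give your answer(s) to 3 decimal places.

Linearized form: ln w = k·ln u + ln C. From the 6 transformed points,
XᵀX = [[15.1183, 8.5252]; [8.5252, 6]], rhs = [24.9803, 15.0022]ᵀ  (here Σln u = 8.5252, Σ(ln u)² = 15.1183, Σln w = 15.0022, Σln u·ln w = 24.9803).
Solving (det = 18.0313): k = 1.21931, ln C = 0.76790, so C = exp(0.76790) = 2.15524.

k = 1.219, C = 2.155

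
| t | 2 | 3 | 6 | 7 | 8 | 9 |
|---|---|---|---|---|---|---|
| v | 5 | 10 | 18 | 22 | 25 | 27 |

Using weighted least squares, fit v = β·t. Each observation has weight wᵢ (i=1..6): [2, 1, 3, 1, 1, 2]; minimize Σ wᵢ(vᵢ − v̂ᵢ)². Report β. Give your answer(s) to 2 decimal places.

Normal-equation sums: Σwᵢ·t·t = 400.
Right-hand side: Σwᵢ·t·v = 1214.
So MᵀWM·[β]ᵀ = MᵀWv: [[400]]·[β]ᵀ = [1214]ᵀ.
Hence β = 1214 / 400 ≈ 3.035.

β = 3.04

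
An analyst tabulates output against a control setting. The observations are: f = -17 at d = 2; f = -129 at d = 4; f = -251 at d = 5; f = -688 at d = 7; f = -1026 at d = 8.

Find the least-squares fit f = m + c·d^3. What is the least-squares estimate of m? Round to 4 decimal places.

m = -0.8874

Forming AᵀA = [[5, 1052]; [1052, 399578]] and Aᵀf = [-2111, -801063]ᵀ gives AᵀA·[m, c]ᵀ = Aᵀf.
Determinant 5·399578 − 1052² = 891186.
m = ((-2111)·399578 − 1052·(-801063))/891186 = -395441/445593; c = (5·(-801063) − 1052·(-2111))/891186 = -1784543/891186.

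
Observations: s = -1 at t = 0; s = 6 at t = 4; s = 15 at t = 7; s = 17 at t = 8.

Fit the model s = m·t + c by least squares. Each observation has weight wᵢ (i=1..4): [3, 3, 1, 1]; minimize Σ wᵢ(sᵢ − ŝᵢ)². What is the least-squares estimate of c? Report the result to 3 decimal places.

Normal-equation sums: Σwᵢ·t·t = 161, Σwᵢ·t = 27, Σwᵢ·1 = 8.
And Σwᵢ·t·s = 313, Σwᵢ·s = 47.
So MᵀWM·[m, c]ᵀ = MᵀWs: [[161, 27]; [27, 8]]·[m, c]ᵀ = [313, 47]ᵀ.
Determinant 161·8 − 27² = 559.
m = (313·8 − 27·47)/559 = 95/43; c = (161·47 − 27·313)/559 = -68/43.

c = -1.581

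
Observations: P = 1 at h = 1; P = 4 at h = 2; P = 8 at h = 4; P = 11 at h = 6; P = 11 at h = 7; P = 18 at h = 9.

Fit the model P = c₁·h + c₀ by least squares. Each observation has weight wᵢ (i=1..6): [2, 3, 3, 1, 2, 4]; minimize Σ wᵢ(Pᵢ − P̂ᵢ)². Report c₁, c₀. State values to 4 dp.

c₁ = 1.9674, c₀ = -0.4348

The normal system XᵀWX·[c₁, c₀]ᵀ = XᵀWP is [[520, 76]; [76, 15]]·[c₁, c₀]ᵀ = [990, 143]ᵀ.
det = 520·15 − 76² = 2024.
c₁ = (990·15 − 76·143)/2024 = 181/92; c₀ = (520·143 − 76·990)/2024 = -10/23.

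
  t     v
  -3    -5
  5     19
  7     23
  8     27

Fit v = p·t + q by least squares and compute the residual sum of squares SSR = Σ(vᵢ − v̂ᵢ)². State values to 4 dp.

SSR = 1.6054

Entries of XᵀX: Σt·t = 147, Σt = 17, Σ1 = 4.
And Σt·v = 487, Σv = 64.
Normal equations: [[147, 17]; [17, 4]]·[p, q]ᵀ = [487, 64]ᵀ.
det = 147·4 − 17² = 299.
p = (487·4 − 17·64)/299 = 860/299; q = (147·64 − 17·487)/299 = 1129/299.
Residuals: -44/299, 252/299, -272/299, 64/299; SSR = 480/299.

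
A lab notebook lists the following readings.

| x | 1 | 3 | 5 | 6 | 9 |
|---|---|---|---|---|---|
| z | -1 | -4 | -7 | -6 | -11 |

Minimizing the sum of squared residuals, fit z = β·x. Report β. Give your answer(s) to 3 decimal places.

β = -1.204

Normal-equation sums: Σx·x = 152.
And Σx·z = -183.
β = (-183)/152 = -1.20395.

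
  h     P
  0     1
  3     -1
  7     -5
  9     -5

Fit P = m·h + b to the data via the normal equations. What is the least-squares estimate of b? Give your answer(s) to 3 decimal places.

b = 0.959

Sums needed: Σh·h = 139, Σh = 19, Σ1 = 4.
Moment sums: Σh·P = -83, ΣP = -10.
Determinant 139·4 − 19² = 195.
m = ((-83)·4 − 19·(-10))/195 = -142/195; b = (139·(-10) − 19·(-83))/195 = 187/195.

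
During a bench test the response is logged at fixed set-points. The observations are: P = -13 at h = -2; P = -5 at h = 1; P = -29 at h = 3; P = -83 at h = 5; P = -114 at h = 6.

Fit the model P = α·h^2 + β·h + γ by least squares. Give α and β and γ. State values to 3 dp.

α = -3.105, β = -0.368, γ = -1.268

Forming AᵀA = [[2019, 361, 75]; [361, 75, 13]; [75, 13, 5]] and AᵀP = [-6497, -1165, -244]ᵀ gives AᵀA·[α, β, γ]ᵀ = AᵀP.
Solving the 3×3 system (Gaussian elimination) gives α = -18003/5798, β = -1067/2899, γ = -7349/5798.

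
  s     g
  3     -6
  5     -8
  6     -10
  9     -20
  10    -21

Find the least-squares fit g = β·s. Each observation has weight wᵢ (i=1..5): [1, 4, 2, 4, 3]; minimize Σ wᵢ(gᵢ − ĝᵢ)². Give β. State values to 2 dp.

β = -2.05

MᵀWM·[β]ᵀ = MᵀWg reads: 805·β = -1648.
β = (-1648)/805 = -2.0472.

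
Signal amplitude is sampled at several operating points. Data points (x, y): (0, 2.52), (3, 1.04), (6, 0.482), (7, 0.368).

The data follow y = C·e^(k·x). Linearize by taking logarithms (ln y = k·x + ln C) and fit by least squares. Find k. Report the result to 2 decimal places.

Linearized form: ln y = k·x + ln C. From the 4 transformed points,
Σx = 16.0000, Σ(x)² = 94.0000, Σln y = -0.7660, Σx·ln y = -11.2589.
Equations: 94.0000·k + 16.0000·ln C = -11.2589;  16.0000·k + 4·ln C = -0.7660.
Slope k = (n·Σx·ln y − Σx·Σln y)/(n·Σ(x)² − (Σx)²) = (4·-11.2589 − 16.0000·-0.7660)/120.0000 = -0.27316; ln C = (Σln y − k·Σx)/n = 0.90115.

k = -0.27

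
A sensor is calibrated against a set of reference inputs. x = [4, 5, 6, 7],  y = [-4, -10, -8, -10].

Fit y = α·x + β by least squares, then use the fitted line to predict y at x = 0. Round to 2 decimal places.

The normal system AᵀA·[α, β]ᵀ = Aᵀy is [[126, 22]; [22, 4]]·[α, β]ᵀ = [-184, -32]ᵀ.
det = 126·4 − 22² = 20.
α = ((-184)·4 − 22·(-32))/20 = -8/5; β = (126·(-32) − 22·(-184))/20 = 4/5.
At x = 0: ŷ = (-8/5)·(0) + (4/5)·(1) = 4/5.

ŷ = 0.80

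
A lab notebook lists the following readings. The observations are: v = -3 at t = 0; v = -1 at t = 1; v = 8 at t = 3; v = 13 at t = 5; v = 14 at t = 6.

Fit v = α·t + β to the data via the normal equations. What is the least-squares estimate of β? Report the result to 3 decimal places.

β = -2.915

AᵀA·[α, β]ᵀ = Aᵀv reads: 71·α + 15·β = 172;  15·α + 5·β = 31.
Eliminating β: 5·(row 1) − 15·(row 2) gives 130·α = 5·172 − 15·31 = 395, so α = 79/26.
Then β = (31 − 15·(79/26))/5 = -379/130.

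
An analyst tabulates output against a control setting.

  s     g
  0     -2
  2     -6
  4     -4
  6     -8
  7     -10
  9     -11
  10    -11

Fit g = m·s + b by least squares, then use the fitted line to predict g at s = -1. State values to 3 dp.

ĝ = -1.565

From the data, Σs·s = 286, Σs = 38, Σ1 = 7.
For Xᵀg: Σs·g = -355, Σg = -52.
So XᵀX·[m, b]ᵀ = Xᵀg: [[286, 38]; [38, 7]]·[m, b]ᵀ = [-355, -52]ᵀ.
Determinant 286·7 − 38² = 558.
m = ((-355)·7 − 38·(-52))/558 = -509/558; b = (286·(-52) − 38·(-355))/558 = -691/279.
At s = -1: ĝ = (-509/558)·(-1) + (-691/279)·(1) = -97/62.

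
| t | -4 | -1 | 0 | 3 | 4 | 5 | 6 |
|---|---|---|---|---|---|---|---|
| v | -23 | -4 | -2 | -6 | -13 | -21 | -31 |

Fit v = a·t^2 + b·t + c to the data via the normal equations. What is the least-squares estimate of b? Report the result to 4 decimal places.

Normal-equation sums: Σt^2·t^2 = 2515, Σt^2·t = 367, Σt^2 = 103, Σt·t = 103, Σt = 13, Σ1 = 7.
And Σt^2·v = -2275, Σt·v = -265, Σv = -100.
So MᵀM·[a, b, c]ᵀ = Mᵀv: [[2515, 367, 103]; [367, 103, 13]; [103, 13, 7]]·[a, b, c]ᵀ = [-2275, -265, -100]ᵀ.
Solving the 3×3 system (Gaussian elimination) gives a = -19225/18642, b = 24095/18642, c = -14090/9321.

b = 1.2925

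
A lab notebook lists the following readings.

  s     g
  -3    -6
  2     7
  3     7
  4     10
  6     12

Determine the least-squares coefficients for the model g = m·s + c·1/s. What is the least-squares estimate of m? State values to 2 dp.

m = 1.87

Entries of MᵀM: Σs·s = 74, Σs·1/s = 5, Σ1/s·1/s = 9/16.
And Σs·g = 165, Σ1/s·g = 37/3.
MᵀM·[m, c]ᵀ = Mᵀg becomes [[74, 5]; [5, 9/16]]·[m, c]ᵀ = [165, 37/3]ᵀ.
Δ = 74·(9/16) − 5² = 133/8.
m = (165·(9/16) − 5·(37/3))/(133/8) = 1495/798; c = (74·(37/3) − 5·165)/(133/8) = 2104/399.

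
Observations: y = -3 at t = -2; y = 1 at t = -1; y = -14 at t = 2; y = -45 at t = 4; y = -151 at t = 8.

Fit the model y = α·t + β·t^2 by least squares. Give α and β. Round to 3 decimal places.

With design matrix X, XᵀX = [[89, 575]; [575, 4385]] and Xᵀy = [-1411, -10451]ᵀ.
det = 89·4385 − 575² = 59640.
α = ((-1411)·4385 − 575·(-10451))/59640 = -17791/5964; β = (89·(-10451) − 575·(-1411))/59640 = -59407/29820.

α = -2.983, β = -1.992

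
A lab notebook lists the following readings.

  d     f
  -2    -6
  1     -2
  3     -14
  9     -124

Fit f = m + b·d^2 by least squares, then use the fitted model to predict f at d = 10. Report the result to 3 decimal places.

f̂ = -153.029

Compute the Gram sums: Σ1 = 4, Σd^2 = 95, Σd^2·d^2 = 6659.
And Σf = -146, Σd^2·f = -10196.
Normal equations: [[4, 95]; [95, 6659]]·[m, b]ᵀ = [-146, -10196]ᵀ.
Determinant 4·6659 − 95² = 17611.
m = ((-146)·6659 − 95·(-10196))/17611 = -3594/17611; b = (4·(-10196) − 95·(-146))/17611 = -26914/17611.
At d = 10: f̂ = (-3594/17611)·(1) + (-26914/17611)·(100) = -2694994/17611.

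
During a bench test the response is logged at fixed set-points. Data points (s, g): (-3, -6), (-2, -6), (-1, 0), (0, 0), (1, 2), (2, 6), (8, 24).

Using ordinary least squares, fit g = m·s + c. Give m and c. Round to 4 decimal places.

With design matrix X, XᵀX = [[83, 5]; [5, 7]] and Xᵀg = [236, 20]ᵀ.
Eliminating c: 7·(row 1) − 5·(row 2) gives 556·m = 7·236 − 5·20 = 1552, so m = 388/139.
Then c = (20 − 5·(388/139))/7 = 120/139.

m = 2.7914, c = 0.8633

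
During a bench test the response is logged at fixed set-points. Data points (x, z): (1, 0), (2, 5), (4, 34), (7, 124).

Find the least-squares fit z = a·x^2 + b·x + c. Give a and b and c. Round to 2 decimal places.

Setting ∂/∂a … = 0 gives: 2674·a + 416·b + 70·c = 6640;  416·a + 70·b + 14·c = 1014;  70·a + 14·b + 4·c = 163.
Inverting the 3×3 Gram matrix, [a, b, c]ᵀ = [137/44, -559/132, 13/12]ᵀ.

a = 3.11, b = -4.23, c = 1.08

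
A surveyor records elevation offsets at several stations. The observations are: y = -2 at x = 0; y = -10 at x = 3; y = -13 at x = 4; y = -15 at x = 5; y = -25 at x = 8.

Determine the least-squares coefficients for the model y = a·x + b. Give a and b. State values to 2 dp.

a = -2.85, b = -1.59

AᵀA·[a, b]ᵀ = Aᵀy reads: 114·a + 20·b = -357;  20·a + 5·b = -65.
(Σx·x = 114, Σx = 20, Σ1 = 5, Σx·y = -357, Σy = -65.)
det = 114·5 − 20² = 170.
a = ((-357)·5 − 20·(-65))/170 = -97/34; b = (114·(-65) − 20·(-357))/170 = -27/17.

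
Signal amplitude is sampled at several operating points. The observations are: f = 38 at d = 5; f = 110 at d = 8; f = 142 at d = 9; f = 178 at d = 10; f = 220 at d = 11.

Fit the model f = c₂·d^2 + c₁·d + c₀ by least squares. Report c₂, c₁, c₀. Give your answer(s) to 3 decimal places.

c₂ = 2.137, c₁ = -3.936, c₀ = 4.330

The normal system XᵀX·[c₂, c₁, c₀]ᵀ = Xᵀf is [[35923, 3697, 391]; [3697, 391, 43]; [391, 43, 5]]·[c₂, c₁, c₀]ᵀ = [63912, 6548, 688]ᵀ.
Row-reducing yields c₂ = 4084/1911, c₁ = -7522/1911, c₀ = 394/91.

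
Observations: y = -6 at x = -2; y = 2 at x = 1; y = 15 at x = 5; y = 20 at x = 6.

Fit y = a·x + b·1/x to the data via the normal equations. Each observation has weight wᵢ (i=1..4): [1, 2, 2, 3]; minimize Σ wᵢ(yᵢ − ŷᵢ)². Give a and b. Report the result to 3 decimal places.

Normal-equation sums: Σwᵢ·x·x = 164, Σwᵢ·x·1/x = 8, Σwᵢ·1/x·1/x = 181/75.
Right-hand side: Σwᵢ·x·y = 526, Σwᵢ·1/x·y = 23.
det = 164·(181/75) − 8² = 24884/75.
a = (526·(181/75) − 8·23)/(24884/75) = 40703/12442; b = (164·23 − 8·526)/(24884/75) = -8175/6221.

a = 3.271, b = -1.314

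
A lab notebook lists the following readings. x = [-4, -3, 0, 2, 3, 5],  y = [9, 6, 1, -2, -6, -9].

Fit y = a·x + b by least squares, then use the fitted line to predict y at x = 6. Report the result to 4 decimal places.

ŷ = -10.9431

Entries of AᵀA: Σx·x = 63, Σx = 3, Σ1 = 6.
Moment sums: Σx·y = -121, Σy = -1.
AᵀA·[a, b]ᵀ = Aᵀy becomes [[63, 3]; [3, 6]]·[a, b]ᵀ = [-121, -1]ᵀ.
Determinant 63·6 − 3² = 369.
a = ((-121)·6 − 3·(-1))/369 = -241/123; b = (63·(-1) − 3·(-121))/369 = 100/123.
At x = 6: ŷ = (-241/123)·(6) + (100/123)·(1) = -1346/123.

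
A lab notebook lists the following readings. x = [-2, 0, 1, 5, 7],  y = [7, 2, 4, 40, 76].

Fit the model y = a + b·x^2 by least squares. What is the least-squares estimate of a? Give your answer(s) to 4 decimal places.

Normal-equation sums: Σ1 = 5, Σx^2 = 79, Σx^2·x^2 = 3043.
Right-hand side: Σy = 129, Σx^2·y = 4756.
So AᵀA·[a, b]ᵀ = Aᵀy: [[5, 79]; [79, 3043]]·[a, b]ᵀ = [129, 4756]ᵀ.
det = 5·3043 − 79² = 8974.
a = (129·3043 − 79·4756)/8974 = 16823/8974; b = (5·4756 − 79·129)/8974 = 13589/8974.

a = 1.8746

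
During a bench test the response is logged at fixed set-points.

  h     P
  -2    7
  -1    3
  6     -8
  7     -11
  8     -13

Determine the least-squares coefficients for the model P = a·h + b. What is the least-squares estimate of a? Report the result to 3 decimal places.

Normal-equation sums: Σh·h = 154, Σh = 18, Σ1 = 5.
Right-hand side: Σh·P = -246, ΣP = -22.
MᵀM·[a, b]ᵀ = MᵀP becomes [[154, 18]; [18, 5]]·[a, b]ᵀ = [-246, -22]ᵀ.
det = 154·5 − 18² = 446.
a = ((-246)·5 − 18·(-22))/446 = -417/223; b = (154·(-22) − 18·(-246))/446 = 520/223.

a = -1.870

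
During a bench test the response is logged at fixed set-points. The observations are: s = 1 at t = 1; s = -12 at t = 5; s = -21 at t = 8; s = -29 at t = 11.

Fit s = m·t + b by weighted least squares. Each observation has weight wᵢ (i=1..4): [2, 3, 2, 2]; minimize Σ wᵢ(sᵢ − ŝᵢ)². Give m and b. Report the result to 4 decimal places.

Forming XᵀWX = [[447, 55]; [55, 9]] and XᵀWs = [-1152, -134]ᵀ gives XᵀWX·[m, b]ᵀ = XᵀWs.
Eliminating b: 9·(row 1) − 55·(row 2) gives 998·m = 9·(-1152) − 55·(-134) = -2998, so m = -1499/499.
Then b = ((-134) − 55·(-1499/499))/9 = 1731/499.

m = -3.0040, b = 3.4689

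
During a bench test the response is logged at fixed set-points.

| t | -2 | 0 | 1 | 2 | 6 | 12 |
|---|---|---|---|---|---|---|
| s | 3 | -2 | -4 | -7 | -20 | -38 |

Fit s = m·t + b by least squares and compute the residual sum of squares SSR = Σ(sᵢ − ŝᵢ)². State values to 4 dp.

From the data, Σt·t = 189, Σt = 19, Σ1 = 6.
For Aᵀs: Σt·s = -600, Σs = -68.
So AᵀA·[m, b]ᵀ = Aᵀs: [[189, 19]; [19, 6]]·[m, b]ᵀ = [-600, -68]ᵀ.
Eliminating b: 6·(row 1) − 19·(row 2) gives 773·m = 6·(-600) − 19·(-68) = -2308, so m = -2308/773.
Then b = ((-68) − 19·(-2308/773))/6 = -1452/773.
Residuals: -845/773, -94/773, 668/773, 657/773, -160/773, -226/773; SSR = 2170/773.

SSR = 2.8072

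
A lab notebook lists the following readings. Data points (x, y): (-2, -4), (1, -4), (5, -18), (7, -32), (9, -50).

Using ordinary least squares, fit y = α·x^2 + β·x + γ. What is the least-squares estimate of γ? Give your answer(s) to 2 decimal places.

γ = -2.79

Sums needed: Σx^2·x^2 = 9604, Σx^2·x = 1190, Σx^2 = 160, Σx·x = 160, Σx = 20, Σ1 = 5.
For Aᵀy: Σx^2·y = -6088, Σx·y = -760, Σy = -108.
So AᵀA·[α, β, γ]ᵀ = Aᵀy: [[9604, 1190, 160]; [1190, 160, 20]; [160, 20, 5]]·[α, β, γ]ᵀ = [-6088, -760, -108]ᵀ.
Inverting the 3×3 Gram matrix, [α, β, γ]ᵀ = [-1508/2811, -5788/14055, -13052/4685]ᵀ.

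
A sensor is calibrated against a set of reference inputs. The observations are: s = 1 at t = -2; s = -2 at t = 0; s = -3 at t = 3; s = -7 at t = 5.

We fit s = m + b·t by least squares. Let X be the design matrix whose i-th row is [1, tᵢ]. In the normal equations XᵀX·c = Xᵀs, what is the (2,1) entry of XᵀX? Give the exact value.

6

Row 2 ↔ basis t, column 1 ↔ basis 1, so (XᵀX)_{2,1} = Σᵢ t = (-2)·(1) + (0)·(1) + (3)·(1) + (5)·(1) = 6.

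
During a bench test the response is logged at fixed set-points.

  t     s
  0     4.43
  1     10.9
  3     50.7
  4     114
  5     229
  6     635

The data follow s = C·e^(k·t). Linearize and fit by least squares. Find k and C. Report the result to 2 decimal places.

k = 0.81, C = 4.55

Linearized form: ln s = k·t + ln C. From the 6 transformed points,
Sums: Σt = 19.0000, Σ(t)² = 87.0000, Σln s = 24.4266, Σt·ln s = 99.0017.
Normal system: [[87.0000, 19.0000]; [19.0000, 6]]·[k, ln C]ᵀ = [99.0017, 24.4266]ᵀ.
Δ = 87.0000·6 − (19.0000)² = 161.0000; k = (99.0017·6 − 19.0000·24.4266)/161.0000 = 0.80686, ln C = (87.0000·24.4266 − 19.0000·99.0017)/161.0000 = 1.51606, so C = exp(1.51606) = 4.55423.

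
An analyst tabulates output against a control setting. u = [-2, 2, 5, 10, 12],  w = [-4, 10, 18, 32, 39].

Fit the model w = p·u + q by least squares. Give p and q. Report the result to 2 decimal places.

From the data, Σu·u = 277, Σu = 27, Σ1 = 5.
Right-hand side: Σu·w = 906, Σw = 95.
Normal equations: [[277, 27]; [27, 5]]·[p, q]ᵀ = [906, 95]ᵀ.
Determinant 277·5 − 27² = 656.
p = (906·5 − 27·95)/656 = 1965/656; q = (277·95 − 27·906)/656 = 1853/656.

p = 3.00, q = 2.82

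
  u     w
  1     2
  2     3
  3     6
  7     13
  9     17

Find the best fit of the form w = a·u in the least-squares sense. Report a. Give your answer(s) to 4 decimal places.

a = 1.8750

Compute the Gram sums: Σu·u = 144.
And Σu·w = 270.
Normal equations: [[144]]·[a]ᵀ = [270]ᵀ.
a = 270/144 = 1.875.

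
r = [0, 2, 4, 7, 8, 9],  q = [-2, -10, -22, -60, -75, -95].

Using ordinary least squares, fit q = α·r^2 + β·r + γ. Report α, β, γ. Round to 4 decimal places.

α = -1.0260, β = -0.9648, γ = -2.5810

Setting ∂/∂α … = 0 gives: 13330·α + 1656·β + 214·γ = -15827;  1656·α + 214·β + 30·γ = -1983;  214·α + 30·β + 6·γ = -264.
Solving the 3×3 system (Gaussian elimination) gives α = -32679/31850, β = -30729/31850, γ = -41102/15925.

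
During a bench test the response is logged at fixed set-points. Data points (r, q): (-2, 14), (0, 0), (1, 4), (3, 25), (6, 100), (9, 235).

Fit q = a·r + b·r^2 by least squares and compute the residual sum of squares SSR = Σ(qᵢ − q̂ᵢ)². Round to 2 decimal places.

SSR = 9.94

Entries of MᵀM: Σr·r = 131, Σr·r^2 = 965, Σr^2·r^2 = 7955.
Moment sums: Σr·q = 2766, Σr^2·q = 22920.
Δ = 131·7955 − 965² = 110880.
a = (2766·7955 − 965·22920)/110880 = -3809/3696; b = (131·22920 − 965·2766)/110880 = 11111/3696.
Residuals: -53/616, 0, 1247/616, 29/28, -1257/616, 475/616; SSR = 6121/616.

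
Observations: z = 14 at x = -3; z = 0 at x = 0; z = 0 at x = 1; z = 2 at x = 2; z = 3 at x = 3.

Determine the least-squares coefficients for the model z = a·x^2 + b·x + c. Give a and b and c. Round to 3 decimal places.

Entries of MᵀM: Σx^2·x^2 = 179, Σx^2·x = 9, Σx^2 = 23, Σx·x = 23, Σx = 3, Σ1 = 5.
Moment sums: Σx^2·z = 161, Σx·z = -29, Σz = 19.
Row-reducing yields a = 244/273, b = -155/91, c = 194/273.

a = 0.894, b = -1.703, c = 0.711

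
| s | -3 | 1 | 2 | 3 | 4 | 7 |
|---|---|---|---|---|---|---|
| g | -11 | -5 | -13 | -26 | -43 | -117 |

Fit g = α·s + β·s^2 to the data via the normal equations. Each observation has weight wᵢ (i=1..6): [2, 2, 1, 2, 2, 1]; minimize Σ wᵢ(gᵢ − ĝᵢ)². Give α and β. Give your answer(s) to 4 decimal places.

α = -2.5212, β = -2.0351

Forming XᵀWX = [[123, 481]; [481, 3255]] and XᵀWg = [-1289, -7837]ᵀ gives XᵀWX·[α, β]ᵀ = XᵀWg.
det = 123·3255 − 481² = 169004.
α = ((-1289)·3255 − 481·(-7837))/169004 = -9263/3674; β = (123·(-7837) − 481·(-1289))/169004 = -7477/3674.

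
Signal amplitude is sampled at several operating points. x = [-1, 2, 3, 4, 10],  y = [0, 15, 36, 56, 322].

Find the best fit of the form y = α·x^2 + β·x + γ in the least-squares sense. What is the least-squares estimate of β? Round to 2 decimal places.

β = 2.51

Entries of AᵀA: Σx^2·x^2 = 10354, Σx^2·x = 1098, Σx^2 = 130, Σx·x = 130, Σx = 18, Σ1 = 5.
Right-hand side: Σx^2·y = 33480, Σx·y = 3582, Σy = 429.
Inverting the 3×3 Gram matrix, [α, β, γ]ᵀ = [214959/72256, 181053/72256, -5145/9032]ᵀ.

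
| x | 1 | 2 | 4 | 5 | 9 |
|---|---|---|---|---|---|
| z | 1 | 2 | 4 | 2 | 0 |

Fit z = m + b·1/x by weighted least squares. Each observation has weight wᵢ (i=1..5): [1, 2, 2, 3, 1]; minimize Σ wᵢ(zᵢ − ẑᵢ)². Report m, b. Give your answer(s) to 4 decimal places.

Compute the Gram sums: Σwᵢ·1 = 9, Σwᵢ·1/x = 289/90, Σwᵢ·1/x·1/x = 28469/16200.
Moment sums: Σwᵢ·z = 19, Σwᵢ·1/x·z = 31/5.
Determinant 9·(28469/16200) − (289/90)² = 89179/16200.
m = (19·(28469/16200) − (289/90)·(31/5))/(89179/16200) = 218387/89179; b = (9·(31/5) − (289/90)·19)/(89179/16200) = -84420/89179.

m = 2.4489, b = -0.9466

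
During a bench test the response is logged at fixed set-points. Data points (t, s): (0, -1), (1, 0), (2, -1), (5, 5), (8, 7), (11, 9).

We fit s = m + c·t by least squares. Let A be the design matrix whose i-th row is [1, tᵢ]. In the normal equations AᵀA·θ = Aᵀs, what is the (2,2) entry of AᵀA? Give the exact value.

215

Row 2 ↔ basis t, column 2 ↔ basis t, so (AᵀA)_{2,2} = Σᵢ (t)·(t) = (0)·(0) + (1)·(1) + (2)·(2) + (5)·(5) + (8)·(8) + (11)·(11) = 215.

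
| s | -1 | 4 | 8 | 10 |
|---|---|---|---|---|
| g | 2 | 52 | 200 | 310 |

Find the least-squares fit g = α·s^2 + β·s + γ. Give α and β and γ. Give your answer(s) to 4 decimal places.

α = 3.0000, β = 1.0000, γ = 0.0000

AᵀA·[α, β, γ]ᵀ = Aᵀg reads: 14353·α + 1575·β + 181·γ = 44634;  1575·α + 181·β + 21·γ = 4906;  181·α + 21·β + 4·γ = 564.
Inverting the 3×3 Gram matrix, [α, β, γ]ᵀ = [3, 1, 0]ᵀ.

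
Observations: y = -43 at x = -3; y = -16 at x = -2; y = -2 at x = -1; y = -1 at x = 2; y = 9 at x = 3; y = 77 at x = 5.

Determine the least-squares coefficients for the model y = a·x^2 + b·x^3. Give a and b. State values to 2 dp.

a = -1.88, b = 0.99

Setting ∂/∂a … = 0 gives: 820·a + 3124·b = 1549;  3124·a + 17212·b = 11151.
(Σx^2·x^2 = 820, Σx^2·x^3 = 3124, Σx^3·x^3 = 17212, Σx^2·y = 1549, Σx^3·y = 11151.)
det = 820·17212 − 3124² = 4354464.
a = (1549·17212 − 3124·11151)/4354464 = -255448/136077; b = (820·11151 − 3124·1549)/4354464 = 538093/544308.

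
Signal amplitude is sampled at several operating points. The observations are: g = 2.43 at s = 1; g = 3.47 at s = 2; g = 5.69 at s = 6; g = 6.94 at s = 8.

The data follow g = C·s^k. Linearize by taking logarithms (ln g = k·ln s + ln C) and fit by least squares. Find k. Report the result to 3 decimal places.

Linearized form: ln g = k·ln s + ln C. From the 4 transformed points,
AᵀA = [[8.0149, 4.5643]; [4.5643, 4]], rhs = [8.0062, 5.8081]ᵀ  (here Σln s = 4.5643, Σ(ln s)² = 8.0149, Σln g = 5.8081, Σln s·ln g = 8.0062).
Slope k = (n·Σln s·ln g − Σln s·Σln g)/(n·Σ(ln s)² − (Σln s)²) = (4·8.0062 − 4.5643·5.8081)/11.2265 = 0.49125; ln C = (Σln g − k·Σln s)/n = 0.89146.

k = 0.491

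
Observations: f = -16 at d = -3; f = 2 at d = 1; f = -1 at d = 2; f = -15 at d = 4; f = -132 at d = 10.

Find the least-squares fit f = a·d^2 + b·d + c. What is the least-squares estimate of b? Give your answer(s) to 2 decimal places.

b = 1.59

Entries of AᵀA: Σd^2·d^2 = 10354, Σd^2·d = 1046, Σd^2 = 130, Σd·d = 130, Σd = 14, Σ1 = 5.
For Aᵀf: Σd^2·f = -13586, Σd·f = -1332, Σf = -162.
Normal equations: [[10354, 1046, 130]; [1046, 130, 14]; [130, 14, 5]]·[a, b, c]ᵀ = [-13586, -1332, -162]ᵀ.
Inverting the 3×3 Gram matrix, [a, b, c]ᵀ = [-315113/210144, 30353/19104, 18725/8756]ᵀ.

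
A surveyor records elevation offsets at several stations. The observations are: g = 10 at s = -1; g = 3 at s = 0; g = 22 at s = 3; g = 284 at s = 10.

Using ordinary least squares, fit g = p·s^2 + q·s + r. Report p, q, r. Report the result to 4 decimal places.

The normal system XᵀX·[p, q, r]ᵀ = Xᵀg is [[10082, 1026, 110]; [1026, 110, 12]; [110, 12, 4]]·[p, q, r]ᵀ = [28608, 2896, 319]ᵀ.
Solving the 3×3 system (Gaussian elimination) gives p = 118283/37802, q = -121985/37802, r = 63941/18901.

p = 3.1290, q = -3.2269, r = 3.3829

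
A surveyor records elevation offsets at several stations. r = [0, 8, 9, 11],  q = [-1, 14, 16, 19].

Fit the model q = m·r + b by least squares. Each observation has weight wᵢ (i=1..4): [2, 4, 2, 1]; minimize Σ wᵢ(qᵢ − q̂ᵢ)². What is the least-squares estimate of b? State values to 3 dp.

b = -0.929

The normal equations are: 539·m + 61·b = 945;  61·m + 9·b = 105.
(Σwᵢ·r·r = 539, Σwᵢ·r = 61, Σwᵢ·1 = 9, Σwᵢ·r·q = 945, Σwᵢ·q = 105.)
Determinant 539·9 − 61² = 1130.
m = (945·9 − 61·105)/1130 = 210/113; b = (539·105 − 61·945)/1130 = -105/113.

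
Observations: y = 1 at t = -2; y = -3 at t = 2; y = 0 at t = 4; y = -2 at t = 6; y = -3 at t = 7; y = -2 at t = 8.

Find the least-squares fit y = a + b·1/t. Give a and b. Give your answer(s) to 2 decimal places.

a = -1.09, b = -3.62

Forming AᵀA = [[6, 115/168]; [115/168, 17677/28224]] and Aᵀy = [-9, -253/84]ᵀ gives AᵀA·[a, b]ᵀ = Aᵀy.
Determinant 6·(17677/28224) − (115/168)² = 92837/28224.
a = ((-9)·(17677/28224) − (115/168)·(-253/84))/(92837/28224) = -100903/92837; b = (6·(-253/84) − (115/168)·(-9))/(92837/28224) = -336168/92837.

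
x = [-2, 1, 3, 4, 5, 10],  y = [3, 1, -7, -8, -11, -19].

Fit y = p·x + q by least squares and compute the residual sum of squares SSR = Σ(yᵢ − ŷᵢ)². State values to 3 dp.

SSR = 12.683

Setting ∂/∂p … = 0 gives: 155·p + 21·q = -303;  21·p + 6·q = -41.
Δ = 155·6 − 21² = 489.
p = ((-303)·6 − 21·(-41))/489 = -319/163; q = (155·(-41) − 21·(-303))/489 = 8/489.
Residuals: -455/489, 1438/489, -560/489, -92/489, -602/489, 271/489; SSR = 6202/489.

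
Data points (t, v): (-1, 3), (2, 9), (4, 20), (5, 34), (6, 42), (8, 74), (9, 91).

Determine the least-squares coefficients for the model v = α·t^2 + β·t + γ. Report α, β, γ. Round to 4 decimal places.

α = 1.0148, β = 0.6934, γ = 2.8232

The normal system AᵀA·[α, β, γ]ᵀ = Aᵀv is [[12851, 1653, 227]; [1653, 227, 33]; [227, 33, 7]]·[α, β, γ]ᵀ = [14828, 1928, 273]ᵀ.
Inverting the 3×3 Gram matrix, [α, β, γ]ᵀ = [18611/18340, 63587/91700, 64723/22925]ᵀ.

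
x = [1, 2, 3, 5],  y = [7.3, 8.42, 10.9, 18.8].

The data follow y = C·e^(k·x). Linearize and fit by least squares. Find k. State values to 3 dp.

k = 0.242

Let Y = ln y. Fitting Y = k·x + ln C by least squares:
Sums: Σx = 11.0000, Σ(x)² = 39.0000, Σln y = 9.4411, Σx·ln y = 28.0847.
Normal system: [[39.0000, 11.0000]; [11.0000, 4]]·[k, ln C]ᵀ = [28.0847, 9.4411]ᵀ.
Δ = 39.0000·4 − (11.0000)² = 35.0000; k = (28.0847·4 − 11.0000·9.4411)/35.0000 = 0.24247, ln C = (39.0000·9.4411 − 11.0000·28.0847)/35.0000 = 1.69348.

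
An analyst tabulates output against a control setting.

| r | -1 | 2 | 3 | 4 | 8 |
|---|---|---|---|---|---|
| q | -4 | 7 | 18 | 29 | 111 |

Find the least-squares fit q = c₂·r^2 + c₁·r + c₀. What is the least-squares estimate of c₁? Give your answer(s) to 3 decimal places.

c₁ = 2.230

Compute the Gram sums: Σr^2·r^2 = 4450, Σr^2·r = 610, Σr^2 = 94, Σr·r = 94, Σr = 16, Σ1 = 5.
For Aᵀq: Σr^2·q = 7754, Σr·q = 1076, Σq = 161.
Solving the 3×3 system (Gaussian elimination) gives c₂ = 3013/2002, c₁ = 4465/2002, c₀ = -42/13.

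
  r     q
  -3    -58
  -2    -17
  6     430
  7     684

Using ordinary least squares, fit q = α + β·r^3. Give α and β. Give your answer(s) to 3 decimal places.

α = -2.490, β = 2.002

Sums needed: Σ1 = 4, Σr^3 = 524, Σr^3·r^3 = 165098.
And Σq = 1039, Σr^3·q = 329194.
Eliminating β: 165098·(row 1) − 524·(row 2) gives 385816·α = 165098·1039 − 524·329194 = -960834, so α = -480417/192908.
Then β = (329194 − 524·(-480417/192908))/165098 = 193085/96454.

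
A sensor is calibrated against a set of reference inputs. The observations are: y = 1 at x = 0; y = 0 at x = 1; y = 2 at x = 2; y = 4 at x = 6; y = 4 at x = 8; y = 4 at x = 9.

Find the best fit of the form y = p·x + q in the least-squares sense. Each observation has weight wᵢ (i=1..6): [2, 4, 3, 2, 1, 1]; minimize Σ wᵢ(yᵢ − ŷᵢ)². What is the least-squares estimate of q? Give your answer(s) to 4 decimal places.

q = 0.3979

Setting ∂/∂p … = 0 gives: 233·p + 39·q = 128;  39·p + 13·q = 24.
Eliminating q: 13·(row 1) − 39·(row 2) gives 1508·p = 13·128 − 39·24 = 728, so p = 14/29.
Then q = (24 − 39·(14/29))/13 = 150/377.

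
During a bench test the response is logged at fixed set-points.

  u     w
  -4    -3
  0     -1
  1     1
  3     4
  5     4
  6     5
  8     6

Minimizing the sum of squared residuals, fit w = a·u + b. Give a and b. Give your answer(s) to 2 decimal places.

a = 0.80, b = 0.11

Normal-equation sums: Σu·u = 151, Σu = 19, Σ1 = 7.
For Mᵀw: Σu·w = 123, Σw = 16.
MᵀM·[a, b]ᵀ = Mᵀw becomes [[151, 19]; [19, 7]]·[a, b]ᵀ = [123, 16]ᵀ.
Δ = 151·7 − 19² = 696.
a = (123·7 − 19·16)/696 = 557/696; b = (151·16 − 19·123)/696 = 79/696.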